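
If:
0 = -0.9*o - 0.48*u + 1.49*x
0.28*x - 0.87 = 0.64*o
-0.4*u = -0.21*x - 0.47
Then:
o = -1.70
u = 0.76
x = -0.78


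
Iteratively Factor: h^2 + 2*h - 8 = (h + 4)*(h - 2)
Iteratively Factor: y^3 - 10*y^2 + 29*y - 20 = (y - 4)*(y^2 - 6*y + 5) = (y - 5)*(y - 4)*(y - 1)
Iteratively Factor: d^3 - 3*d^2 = (d)*(d^2 - 3*d) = d^2*(d - 3)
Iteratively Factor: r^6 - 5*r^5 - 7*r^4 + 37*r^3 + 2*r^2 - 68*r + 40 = (r - 2)*(r^5 - 3*r^4 - 13*r^3 + 11*r^2 + 24*r - 20) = (r - 2)*(r + 2)*(r^4 - 5*r^3 - 3*r^2 + 17*r - 10) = (r - 5)*(r - 2)*(r + 2)*(r^3 - 3*r + 2) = (r - 5)*(r - 2)*(r + 2)^2*(r^2 - 2*r + 1) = (r - 5)*(r - 2)*(r - 1)*(r + 2)^2*(r - 1)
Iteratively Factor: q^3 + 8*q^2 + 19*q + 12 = (q + 3)*(q^2 + 5*q + 4) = (q + 3)*(q + 4)*(q + 1)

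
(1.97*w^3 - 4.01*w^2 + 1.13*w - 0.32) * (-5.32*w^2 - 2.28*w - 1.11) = -10.4804*w^5 + 16.8416*w^4 + 0.9445*w^3 + 3.5771*w^2 - 0.5247*w + 0.3552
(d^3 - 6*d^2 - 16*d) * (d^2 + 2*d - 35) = d^5 - 4*d^4 - 63*d^3 + 178*d^2 + 560*d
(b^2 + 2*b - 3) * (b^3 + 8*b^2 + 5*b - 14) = b^5 + 10*b^4 + 18*b^3 - 28*b^2 - 43*b + 42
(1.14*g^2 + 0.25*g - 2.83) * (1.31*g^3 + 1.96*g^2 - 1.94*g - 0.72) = 1.4934*g^5 + 2.5619*g^4 - 5.4289*g^3 - 6.8526*g^2 + 5.3102*g + 2.0376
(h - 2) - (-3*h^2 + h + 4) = 3*h^2 - 6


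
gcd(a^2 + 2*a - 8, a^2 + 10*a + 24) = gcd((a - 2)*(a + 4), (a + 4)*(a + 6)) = a + 4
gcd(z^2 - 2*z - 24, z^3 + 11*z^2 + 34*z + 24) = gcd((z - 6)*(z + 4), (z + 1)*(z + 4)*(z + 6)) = z + 4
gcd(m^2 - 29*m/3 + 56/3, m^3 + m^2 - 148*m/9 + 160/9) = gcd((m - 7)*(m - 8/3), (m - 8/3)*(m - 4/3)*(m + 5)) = m - 8/3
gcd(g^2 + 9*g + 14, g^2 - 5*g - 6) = 1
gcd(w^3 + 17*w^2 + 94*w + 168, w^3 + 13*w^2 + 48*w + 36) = w + 6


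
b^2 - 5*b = b*(b - 5)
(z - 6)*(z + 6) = z^2 - 36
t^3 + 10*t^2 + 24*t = t*(t + 4)*(t + 6)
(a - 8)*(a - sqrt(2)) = a^2 - 8*a - sqrt(2)*a + 8*sqrt(2)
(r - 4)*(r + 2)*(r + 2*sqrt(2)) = r^3 - 2*r^2 + 2*sqrt(2)*r^2 - 8*r - 4*sqrt(2)*r - 16*sqrt(2)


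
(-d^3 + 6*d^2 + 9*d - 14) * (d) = -d^4 + 6*d^3 + 9*d^2 - 14*d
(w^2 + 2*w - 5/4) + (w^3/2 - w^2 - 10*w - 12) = w^3/2 - 8*w - 53/4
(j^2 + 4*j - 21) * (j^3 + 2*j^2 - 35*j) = j^5 + 6*j^4 - 48*j^3 - 182*j^2 + 735*j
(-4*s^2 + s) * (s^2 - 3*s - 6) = -4*s^4 + 13*s^3 + 21*s^2 - 6*s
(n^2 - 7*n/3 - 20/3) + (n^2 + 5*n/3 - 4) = 2*n^2 - 2*n/3 - 32/3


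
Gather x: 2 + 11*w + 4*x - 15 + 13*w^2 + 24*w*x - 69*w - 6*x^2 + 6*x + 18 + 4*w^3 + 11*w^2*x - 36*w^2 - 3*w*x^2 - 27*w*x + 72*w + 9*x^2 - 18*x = 4*w^3 - 23*w^2 + 14*w + x^2*(3 - 3*w) + x*(11*w^2 - 3*w - 8) + 5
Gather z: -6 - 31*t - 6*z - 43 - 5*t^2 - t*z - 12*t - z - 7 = -5*t^2 - 43*t + z*(-t - 7) - 56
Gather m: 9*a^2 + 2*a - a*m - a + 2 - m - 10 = 9*a^2 + a + m*(-a - 1) - 8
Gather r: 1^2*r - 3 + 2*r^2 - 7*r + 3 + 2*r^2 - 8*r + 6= 4*r^2 - 14*r + 6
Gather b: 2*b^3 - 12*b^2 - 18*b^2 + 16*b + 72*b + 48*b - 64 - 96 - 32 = 2*b^3 - 30*b^2 + 136*b - 192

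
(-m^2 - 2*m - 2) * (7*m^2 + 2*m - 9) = -7*m^4 - 16*m^3 - 9*m^2 + 14*m + 18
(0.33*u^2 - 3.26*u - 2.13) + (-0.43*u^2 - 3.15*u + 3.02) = -0.1*u^2 - 6.41*u + 0.89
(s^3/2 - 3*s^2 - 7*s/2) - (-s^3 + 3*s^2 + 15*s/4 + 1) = 3*s^3/2 - 6*s^2 - 29*s/4 - 1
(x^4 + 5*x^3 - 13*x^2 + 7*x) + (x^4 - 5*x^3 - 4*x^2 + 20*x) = 2*x^4 - 17*x^2 + 27*x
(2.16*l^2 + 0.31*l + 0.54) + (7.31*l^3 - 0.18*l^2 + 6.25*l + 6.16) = 7.31*l^3 + 1.98*l^2 + 6.56*l + 6.7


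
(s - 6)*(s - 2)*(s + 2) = s^3 - 6*s^2 - 4*s + 24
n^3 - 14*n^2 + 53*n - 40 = (n - 8)*(n - 5)*(n - 1)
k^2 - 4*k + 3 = (k - 3)*(k - 1)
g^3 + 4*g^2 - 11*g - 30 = (g - 3)*(g + 2)*(g + 5)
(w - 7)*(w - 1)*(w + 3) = w^3 - 5*w^2 - 17*w + 21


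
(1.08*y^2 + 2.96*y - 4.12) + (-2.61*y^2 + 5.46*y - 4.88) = -1.53*y^2 + 8.42*y - 9.0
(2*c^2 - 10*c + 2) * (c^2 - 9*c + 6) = 2*c^4 - 28*c^3 + 104*c^2 - 78*c + 12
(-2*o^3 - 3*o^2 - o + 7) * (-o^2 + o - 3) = 2*o^5 + o^4 + 4*o^3 + o^2 + 10*o - 21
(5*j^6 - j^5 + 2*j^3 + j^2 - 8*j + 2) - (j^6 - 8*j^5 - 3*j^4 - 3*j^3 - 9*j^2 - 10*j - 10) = 4*j^6 + 7*j^5 + 3*j^4 + 5*j^3 + 10*j^2 + 2*j + 12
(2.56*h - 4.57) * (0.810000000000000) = 2.0736*h - 3.7017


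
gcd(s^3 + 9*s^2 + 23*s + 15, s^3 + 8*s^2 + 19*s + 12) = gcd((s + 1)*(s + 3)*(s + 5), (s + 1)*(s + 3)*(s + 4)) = s^2 + 4*s + 3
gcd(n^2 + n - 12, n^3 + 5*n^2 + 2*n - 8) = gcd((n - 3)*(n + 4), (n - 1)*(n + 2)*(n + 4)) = n + 4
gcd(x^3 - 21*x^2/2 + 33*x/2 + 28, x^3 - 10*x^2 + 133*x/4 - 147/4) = x - 7/2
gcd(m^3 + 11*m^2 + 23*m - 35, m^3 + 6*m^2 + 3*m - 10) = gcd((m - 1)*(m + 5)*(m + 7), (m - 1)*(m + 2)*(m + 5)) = m^2 + 4*m - 5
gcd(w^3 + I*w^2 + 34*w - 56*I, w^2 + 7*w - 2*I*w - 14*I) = w - 2*I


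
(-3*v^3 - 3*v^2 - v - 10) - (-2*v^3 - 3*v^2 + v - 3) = -v^3 - 2*v - 7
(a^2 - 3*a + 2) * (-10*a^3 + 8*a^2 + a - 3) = -10*a^5 + 38*a^4 - 43*a^3 + 10*a^2 + 11*a - 6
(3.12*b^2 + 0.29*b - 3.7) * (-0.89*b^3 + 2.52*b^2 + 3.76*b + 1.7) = -2.7768*b^5 + 7.6043*b^4 + 15.755*b^3 - 2.9296*b^2 - 13.419*b - 6.29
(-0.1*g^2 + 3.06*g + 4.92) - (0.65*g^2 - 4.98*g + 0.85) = -0.75*g^2 + 8.04*g + 4.07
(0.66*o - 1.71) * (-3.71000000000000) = 6.3441 - 2.4486*o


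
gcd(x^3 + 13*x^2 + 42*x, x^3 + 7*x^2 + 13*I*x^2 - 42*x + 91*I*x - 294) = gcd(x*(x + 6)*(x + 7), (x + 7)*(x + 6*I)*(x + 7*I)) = x + 7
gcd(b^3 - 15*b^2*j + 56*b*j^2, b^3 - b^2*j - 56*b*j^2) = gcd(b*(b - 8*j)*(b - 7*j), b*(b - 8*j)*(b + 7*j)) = b^2 - 8*b*j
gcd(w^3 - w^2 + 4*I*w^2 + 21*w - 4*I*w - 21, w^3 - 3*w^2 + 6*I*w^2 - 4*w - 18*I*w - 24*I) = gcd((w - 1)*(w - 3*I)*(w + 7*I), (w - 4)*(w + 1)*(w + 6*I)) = 1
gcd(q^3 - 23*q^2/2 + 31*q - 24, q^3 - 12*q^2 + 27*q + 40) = q - 8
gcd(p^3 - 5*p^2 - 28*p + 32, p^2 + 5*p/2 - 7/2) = p - 1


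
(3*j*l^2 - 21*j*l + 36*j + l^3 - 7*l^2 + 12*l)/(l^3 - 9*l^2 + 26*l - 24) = (3*j + l)/(l - 2)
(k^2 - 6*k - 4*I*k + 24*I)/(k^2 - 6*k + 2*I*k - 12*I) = (k - 4*I)/(k + 2*I)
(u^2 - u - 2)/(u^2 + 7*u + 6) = (u - 2)/(u + 6)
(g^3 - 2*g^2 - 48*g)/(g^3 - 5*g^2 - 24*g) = (g + 6)/(g + 3)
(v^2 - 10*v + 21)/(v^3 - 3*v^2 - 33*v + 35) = (v - 3)/(v^2 + 4*v - 5)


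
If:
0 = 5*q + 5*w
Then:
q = -w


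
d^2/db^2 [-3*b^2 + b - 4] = -6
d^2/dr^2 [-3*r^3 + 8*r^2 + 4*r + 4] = 16 - 18*r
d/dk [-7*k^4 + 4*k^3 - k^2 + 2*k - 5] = -28*k^3 + 12*k^2 - 2*k + 2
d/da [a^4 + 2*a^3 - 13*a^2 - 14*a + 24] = 4*a^3 + 6*a^2 - 26*a - 14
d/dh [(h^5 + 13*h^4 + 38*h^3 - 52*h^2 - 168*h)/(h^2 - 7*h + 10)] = (3*h^4 + 10*h^3 - 157*h^2 - 680*h - 420)/(h^2 - 10*h + 25)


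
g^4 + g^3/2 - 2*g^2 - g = g*(g + 1/2)*(g - sqrt(2))*(g + sqrt(2))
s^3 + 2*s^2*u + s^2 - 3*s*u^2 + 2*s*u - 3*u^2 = (s + 1)*(s - u)*(s + 3*u)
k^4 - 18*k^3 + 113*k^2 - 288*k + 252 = (k - 7)*(k - 6)*(k - 3)*(k - 2)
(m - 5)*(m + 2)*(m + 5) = m^3 + 2*m^2 - 25*m - 50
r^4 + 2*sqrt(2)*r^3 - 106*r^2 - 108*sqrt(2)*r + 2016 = (r - 6*sqrt(2))*(r - 3*sqrt(2))*(r + 4*sqrt(2))*(r + 7*sqrt(2))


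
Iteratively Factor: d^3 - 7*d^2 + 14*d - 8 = (d - 2)*(d^2 - 5*d + 4) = (d - 2)*(d - 1)*(d - 4)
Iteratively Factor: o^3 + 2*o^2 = (o + 2)*(o^2) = o*(o + 2)*(o)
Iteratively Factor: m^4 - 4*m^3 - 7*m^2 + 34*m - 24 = (m - 2)*(m^3 - 2*m^2 - 11*m + 12) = (m - 2)*(m + 3)*(m^2 - 5*m + 4) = (m - 4)*(m - 2)*(m + 3)*(m - 1)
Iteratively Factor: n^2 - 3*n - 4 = (n - 4)*(n + 1)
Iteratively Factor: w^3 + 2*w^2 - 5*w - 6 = (w + 3)*(w^2 - w - 2) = (w + 1)*(w + 3)*(w - 2)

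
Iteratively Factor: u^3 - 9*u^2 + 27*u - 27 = (u - 3)*(u^2 - 6*u + 9) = (u - 3)^2*(u - 3)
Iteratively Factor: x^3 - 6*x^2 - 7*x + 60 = (x - 4)*(x^2 - 2*x - 15) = (x - 5)*(x - 4)*(x + 3)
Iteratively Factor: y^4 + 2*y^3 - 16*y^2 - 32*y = (y - 4)*(y^3 + 6*y^2 + 8*y) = (y - 4)*(y + 4)*(y^2 + 2*y) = y*(y - 4)*(y + 4)*(y + 2)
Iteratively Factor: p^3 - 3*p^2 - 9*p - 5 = (p + 1)*(p^2 - 4*p - 5) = (p + 1)^2*(p - 5)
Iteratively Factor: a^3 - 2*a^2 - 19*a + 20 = (a - 1)*(a^2 - a - 20) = (a - 5)*(a - 1)*(a + 4)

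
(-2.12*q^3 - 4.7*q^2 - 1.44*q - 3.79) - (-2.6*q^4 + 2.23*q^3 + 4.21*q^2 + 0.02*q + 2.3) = 2.6*q^4 - 4.35*q^3 - 8.91*q^2 - 1.46*q - 6.09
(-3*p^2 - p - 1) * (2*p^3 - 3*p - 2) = -6*p^5 - 2*p^4 + 7*p^3 + 9*p^2 + 5*p + 2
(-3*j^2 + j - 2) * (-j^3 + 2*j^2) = 3*j^5 - 7*j^4 + 4*j^3 - 4*j^2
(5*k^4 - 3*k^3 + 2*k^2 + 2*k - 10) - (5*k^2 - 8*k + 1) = 5*k^4 - 3*k^3 - 3*k^2 + 10*k - 11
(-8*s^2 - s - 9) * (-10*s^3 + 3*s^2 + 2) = 80*s^5 - 14*s^4 + 87*s^3 - 43*s^2 - 2*s - 18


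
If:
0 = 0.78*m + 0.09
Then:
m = -0.12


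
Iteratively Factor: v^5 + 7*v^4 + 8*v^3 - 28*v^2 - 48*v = (v + 4)*(v^4 + 3*v^3 - 4*v^2 - 12*v) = (v - 2)*(v + 4)*(v^3 + 5*v^2 + 6*v) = (v - 2)*(v + 3)*(v + 4)*(v^2 + 2*v) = (v - 2)*(v + 2)*(v + 3)*(v + 4)*(v)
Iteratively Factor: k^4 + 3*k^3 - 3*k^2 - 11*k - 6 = (k + 1)*(k^3 + 2*k^2 - 5*k - 6) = (k - 2)*(k + 1)*(k^2 + 4*k + 3) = (k - 2)*(k + 1)^2*(k + 3)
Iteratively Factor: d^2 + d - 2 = (d - 1)*(d + 2)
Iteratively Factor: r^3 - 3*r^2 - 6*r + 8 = (r - 4)*(r^2 + r - 2) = (r - 4)*(r + 2)*(r - 1)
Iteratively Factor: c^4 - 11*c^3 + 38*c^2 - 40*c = (c - 5)*(c^3 - 6*c^2 + 8*c) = (c - 5)*(c - 4)*(c^2 - 2*c) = c*(c - 5)*(c - 4)*(c - 2)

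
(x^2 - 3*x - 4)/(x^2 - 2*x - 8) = (x + 1)/(x + 2)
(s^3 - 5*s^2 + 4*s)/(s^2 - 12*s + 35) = s*(s^2 - 5*s + 4)/(s^2 - 12*s + 35)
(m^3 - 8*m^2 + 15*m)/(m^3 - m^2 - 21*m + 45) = m*(m - 5)/(m^2 + 2*m - 15)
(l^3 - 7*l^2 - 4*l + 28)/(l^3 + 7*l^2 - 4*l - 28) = (l - 7)/(l + 7)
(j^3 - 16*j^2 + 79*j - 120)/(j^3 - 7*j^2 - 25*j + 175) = (j^2 - 11*j + 24)/(j^2 - 2*j - 35)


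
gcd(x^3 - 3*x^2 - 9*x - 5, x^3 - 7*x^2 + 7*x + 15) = x^2 - 4*x - 5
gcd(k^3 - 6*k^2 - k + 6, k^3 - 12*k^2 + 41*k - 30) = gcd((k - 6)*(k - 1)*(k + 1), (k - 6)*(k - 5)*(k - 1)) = k^2 - 7*k + 6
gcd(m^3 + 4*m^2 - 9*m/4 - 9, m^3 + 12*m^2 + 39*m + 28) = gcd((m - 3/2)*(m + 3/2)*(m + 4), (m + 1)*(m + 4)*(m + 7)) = m + 4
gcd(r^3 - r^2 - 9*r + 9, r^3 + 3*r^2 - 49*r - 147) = r + 3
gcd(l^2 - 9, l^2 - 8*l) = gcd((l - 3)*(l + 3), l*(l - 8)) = 1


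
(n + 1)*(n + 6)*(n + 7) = n^3 + 14*n^2 + 55*n + 42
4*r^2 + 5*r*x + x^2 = (r + x)*(4*r + x)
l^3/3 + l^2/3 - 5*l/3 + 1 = (l/3 + 1)*(l - 1)^2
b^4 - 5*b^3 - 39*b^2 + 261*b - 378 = (b - 6)*(b - 3)^2*(b + 7)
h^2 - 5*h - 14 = (h - 7)*(h + 2)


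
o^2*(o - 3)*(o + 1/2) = o^4 - 5*o^3/2 - 3*o^2/2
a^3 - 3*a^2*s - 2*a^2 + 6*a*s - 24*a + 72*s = (a - 6)*(a + 4)*(a - 3*s)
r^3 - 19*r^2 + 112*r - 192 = (r - 8)^2*(r - 3)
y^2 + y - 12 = (y - 3)*(y + 4)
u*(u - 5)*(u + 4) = u^3 - u^2 - 20*u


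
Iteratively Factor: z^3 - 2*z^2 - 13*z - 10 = (z - 5)*(z^2 + 3*z + 2) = (z - 5)*(z + 2)*(z + 1)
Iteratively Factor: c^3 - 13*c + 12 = (c - 3)*(c^2 + 3*c - 4) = (c - 3)*(c + 4)*(c - 1)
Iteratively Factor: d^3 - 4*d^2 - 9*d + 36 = (d - 3)*(d^2 - d - 12) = (d - 3)*(d + 3)*(d - 4)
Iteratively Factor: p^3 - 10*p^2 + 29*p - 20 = (p - 5)*(p^2 - 5*p + 4) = (p - 5)*(p - 1)*(p - 4)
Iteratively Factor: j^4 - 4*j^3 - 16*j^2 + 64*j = (j - 4)*(j^3 - 16*j) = j*(j - 4)*(j^2 - 16) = j*(j - 4)^2*(j + 4)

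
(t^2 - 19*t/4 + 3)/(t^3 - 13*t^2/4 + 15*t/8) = 2*(t - 4)/(t*(2*t - 5))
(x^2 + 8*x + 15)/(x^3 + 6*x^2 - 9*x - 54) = (x + 5)/(x^2 + 3*x - 18)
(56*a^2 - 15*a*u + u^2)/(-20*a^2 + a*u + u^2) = (56*a^2 - 15*a*u + u^2)/(-20*a^2 + a*u + u^2)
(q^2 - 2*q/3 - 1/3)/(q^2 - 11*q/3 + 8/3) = (3*q + 1)/(3*q - 8)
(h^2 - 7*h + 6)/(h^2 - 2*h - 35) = (-h^2 + 7*h - 6)/(-h^2 + 2*h + 35)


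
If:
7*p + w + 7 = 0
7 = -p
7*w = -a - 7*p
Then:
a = -245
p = -7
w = 42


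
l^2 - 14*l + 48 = (l - 8)*(l - 6)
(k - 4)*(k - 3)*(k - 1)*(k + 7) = k^4 - k^3 - 37*k^2 + 121*k - 84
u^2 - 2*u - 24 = (u - 6)*(u + 4)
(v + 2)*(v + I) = v^2 + 2*v + I*v + 2*I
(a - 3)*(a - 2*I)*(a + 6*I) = a^3 - 3*a^2 + 4*I*a^2 + 12*a - 12*I*a - 36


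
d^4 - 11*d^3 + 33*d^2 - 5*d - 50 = (d - 5)^2*(d - 2)*(d + 1)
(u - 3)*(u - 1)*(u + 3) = u^3 - u^2 - 9*u + 9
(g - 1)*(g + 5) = g^2 + 4*g - 5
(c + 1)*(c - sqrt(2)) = c^2 - sqrt(2)*c + c - sqrt(2)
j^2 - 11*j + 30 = (j - 6)*(j - 5)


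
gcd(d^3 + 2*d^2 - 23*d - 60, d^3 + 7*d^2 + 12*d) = d^2 + 7*d + 12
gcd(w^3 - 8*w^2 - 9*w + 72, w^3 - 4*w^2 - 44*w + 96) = w - 8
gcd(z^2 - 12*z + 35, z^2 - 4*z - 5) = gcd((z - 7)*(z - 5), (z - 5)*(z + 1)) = z - 5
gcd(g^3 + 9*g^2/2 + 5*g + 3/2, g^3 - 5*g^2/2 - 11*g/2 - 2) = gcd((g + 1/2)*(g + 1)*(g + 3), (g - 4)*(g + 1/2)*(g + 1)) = g^2 + 3*g/2 + 1/2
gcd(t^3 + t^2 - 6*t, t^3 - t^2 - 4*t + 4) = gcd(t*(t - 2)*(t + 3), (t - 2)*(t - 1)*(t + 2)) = t - 2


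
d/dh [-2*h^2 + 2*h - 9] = 2 - 4*h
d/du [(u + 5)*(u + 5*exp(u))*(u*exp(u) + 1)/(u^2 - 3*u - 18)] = (-(u + 5)*(u + 5*exp(u))*(2*u - 3)*(u*exp(u) + 1) + (-u^2 + 3*u + 18)*(-(u + 1)*(u + 5)*(u + 5*exp(u))*exp(u) - (u + 5)*(u*exp(u) + 1)*(5*exp(u) + 1) - (u + 5*exp(u))*(u*exp(u) + 1)))/(-u^2 + 3*u + 18)^2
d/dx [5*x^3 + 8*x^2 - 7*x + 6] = 15*x^2 + 16*x - 7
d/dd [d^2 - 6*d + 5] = 2*d - 6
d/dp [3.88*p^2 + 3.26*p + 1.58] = 7.76*p + 3.26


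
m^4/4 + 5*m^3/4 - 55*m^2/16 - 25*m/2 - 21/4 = (m/4 + 1/2)*(m - 7/2)*(m + 1/2)*(m + 6)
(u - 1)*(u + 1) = u^2 - 1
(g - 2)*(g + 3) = g^2 + g - 6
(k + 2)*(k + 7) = k^2 + 9*k + 14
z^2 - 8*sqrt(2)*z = z*(z - 8*sqrt(2))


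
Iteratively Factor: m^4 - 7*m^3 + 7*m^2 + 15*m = (m - 5)*(m^3 - 2*m^2 - 3*m) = (m - 5)*(m + 1)*(m^2 - 3*m) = (m - 5)*(m - 3)*(m + 1)*(m)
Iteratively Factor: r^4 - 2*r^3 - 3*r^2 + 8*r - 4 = (r - 1)*(r^3 - r^2 - 4*r + 4) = (r - 1)*(r + 2)*(r^2 - 3*r + 2) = (r - 1)^2*(r + 2)*(r - 2)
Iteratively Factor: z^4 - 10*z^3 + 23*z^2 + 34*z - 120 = (z + 2)*(z^3 - 12*z^2 + 47*z - 60) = (z - 5)*(z + 2)*(z^2 - 7*z + 12) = (z - 5)*(z - 4)*(z + 2)*(z - 3)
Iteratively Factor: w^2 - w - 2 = (w - 2)*(w + 1)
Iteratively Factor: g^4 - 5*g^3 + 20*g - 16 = (g - 1)*(g^3 - 4*g^2 - 4*g + 16) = (g - 1)*(g + 2)*(g^2 - 6*g + 8) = (g - 4)*(g - 1)*(g + 2)*(g - 2)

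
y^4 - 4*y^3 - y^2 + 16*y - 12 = (y - 3)*(y - 2)*(y - 1)*(y + 2)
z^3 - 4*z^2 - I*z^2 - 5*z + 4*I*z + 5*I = (z - 5)*(z + 1)*(z - I)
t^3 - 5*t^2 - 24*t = t*(t - 8)*(t + 3)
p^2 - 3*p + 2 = (p - 2)*(p - 1)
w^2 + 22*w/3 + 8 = (w + 4/3)*(w + 6)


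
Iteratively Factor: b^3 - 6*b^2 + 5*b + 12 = (b - 3)*(b^2 - 3*b - 4) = (b - 3)*(b + 1)*(b - 4)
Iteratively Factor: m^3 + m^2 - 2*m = (m + 2)*(m^2 - m) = m*(m + 2)*(m - 1)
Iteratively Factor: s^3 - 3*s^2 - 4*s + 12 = (s + 2)*(s^2 - 5*s + 6) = (s - 3)*(s + 2)*(s - 2)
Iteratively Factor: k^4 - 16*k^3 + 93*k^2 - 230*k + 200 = (k - 5)*(k^3 - 11*k^2 + 38*k - 40) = (k - 5)*(k - 2)*(k^2 - 9*k + 20) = (k - 5)*(k - 4)*(k - 2)*(k - 5)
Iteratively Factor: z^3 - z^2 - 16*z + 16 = (z - 4)*(z^2 + 3*z - 4) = (z - 4)*(z + 4)*(z - 1)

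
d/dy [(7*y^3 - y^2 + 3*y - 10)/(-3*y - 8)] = (-42*y^3 - 165*y^2 + 16*y - 54)/(9*y^2 + 48*y + 64)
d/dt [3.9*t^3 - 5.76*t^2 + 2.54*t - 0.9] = 11.7*t^2 - 11.52*t + 2.54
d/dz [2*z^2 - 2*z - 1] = 4*z - 2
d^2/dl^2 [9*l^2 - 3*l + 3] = 18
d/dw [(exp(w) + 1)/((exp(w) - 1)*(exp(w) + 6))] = (-exp(2*w) - 2*exp(w) - 11)*exp(w)/(exp(4*w) + 10*exp(3*w) + 13*exp(2*w) - 60*exp(w) + 36)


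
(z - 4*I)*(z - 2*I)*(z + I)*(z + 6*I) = z^4 + I*z^3 + 28*z^2 - 20*I*z + 48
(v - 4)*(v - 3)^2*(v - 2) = v^4 - 12*v^3 + 53*v^2 - 102*v + 72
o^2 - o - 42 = (o - 7)*(o + 6)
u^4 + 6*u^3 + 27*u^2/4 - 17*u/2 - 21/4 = (u - 1)*(u + 1/2)*(u + 3)*(u + 7/2)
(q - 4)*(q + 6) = q^2 + 2*q - 24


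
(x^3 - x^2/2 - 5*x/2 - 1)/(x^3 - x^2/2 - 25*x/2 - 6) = (x^2 - x - 2)/(x^2 - x - 12)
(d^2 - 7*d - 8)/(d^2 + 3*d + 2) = (d - 8)/(d + 2)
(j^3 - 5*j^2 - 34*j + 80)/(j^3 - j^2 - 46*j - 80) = (j - 2)/(j + 2)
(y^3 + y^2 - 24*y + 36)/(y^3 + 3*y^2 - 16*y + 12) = (y - 3)/(y - 1)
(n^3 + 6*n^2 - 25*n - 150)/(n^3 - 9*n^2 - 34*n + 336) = (n^2 - 25)/(n^2 - 15*n + 56)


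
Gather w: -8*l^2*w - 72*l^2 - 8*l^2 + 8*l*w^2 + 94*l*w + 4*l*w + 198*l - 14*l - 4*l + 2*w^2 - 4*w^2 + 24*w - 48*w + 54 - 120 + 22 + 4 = -80*l^2 + 180*l + w^2*(8*l - 2) + w*(-8*l^2 + 98*l - 24) - 40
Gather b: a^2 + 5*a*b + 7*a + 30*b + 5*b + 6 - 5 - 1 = a^2 + 7*a + b*(5*a + 35)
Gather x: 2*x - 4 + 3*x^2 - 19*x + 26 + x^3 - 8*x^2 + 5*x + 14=x^3 - 5*x^2 - 12*x + 36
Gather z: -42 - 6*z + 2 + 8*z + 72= 2*z + 32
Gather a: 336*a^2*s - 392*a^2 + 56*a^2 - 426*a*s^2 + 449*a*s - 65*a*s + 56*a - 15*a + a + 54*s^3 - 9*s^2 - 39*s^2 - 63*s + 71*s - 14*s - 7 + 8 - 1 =a^2*(336*s - 336) + a*(-426*s^2 + 384*s + 42) + 54*s^3 - 48*s^2 - 6*s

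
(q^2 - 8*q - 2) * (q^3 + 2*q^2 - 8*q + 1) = q^5 - 6*q^4 - 26*q^3 + 61*q^2 + 8*q - 2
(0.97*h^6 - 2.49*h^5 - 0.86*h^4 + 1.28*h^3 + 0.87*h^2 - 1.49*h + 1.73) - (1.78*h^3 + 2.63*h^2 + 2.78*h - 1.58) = 0.97*h^6 - 2.49*h^5 - 0.86*h^4 - 0.5*h^3 - 1.76*h^2 - 4.27*h + 3.31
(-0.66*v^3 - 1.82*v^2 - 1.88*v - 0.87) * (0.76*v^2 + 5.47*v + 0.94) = -0.5016*v^5 - 4.9934*v^4 - 12.0046*v^3 - 12.6556*v^2 - 6.5261*v - 0.8178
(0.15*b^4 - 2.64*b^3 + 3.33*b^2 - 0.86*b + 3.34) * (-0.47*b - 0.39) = -0.0705*b^5 + 1.1823*b^4 - 0.5355*b^3 - 0.8945*b^2 - 1.2344*b - 1.3026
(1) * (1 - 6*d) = 1 - 6*d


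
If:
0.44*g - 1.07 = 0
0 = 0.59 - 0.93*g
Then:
No Solution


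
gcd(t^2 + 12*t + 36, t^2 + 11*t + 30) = t + 6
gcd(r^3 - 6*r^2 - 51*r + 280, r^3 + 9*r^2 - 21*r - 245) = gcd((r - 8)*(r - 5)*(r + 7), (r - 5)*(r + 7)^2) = r^2 + 2*r - 35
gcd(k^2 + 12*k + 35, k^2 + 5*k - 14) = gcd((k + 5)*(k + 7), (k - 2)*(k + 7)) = k + 7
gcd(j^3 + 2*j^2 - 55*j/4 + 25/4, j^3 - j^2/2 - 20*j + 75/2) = j^2 + 5*j/2 - 25/2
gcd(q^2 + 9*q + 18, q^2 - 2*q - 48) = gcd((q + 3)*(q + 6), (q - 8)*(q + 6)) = q + 6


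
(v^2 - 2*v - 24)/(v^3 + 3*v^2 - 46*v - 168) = (v - 6)/(v^2 - v - 42)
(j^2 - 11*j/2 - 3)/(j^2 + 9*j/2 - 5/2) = (2*j^2 - 11*j - 6)/(2*j^2 + 9*j - 5)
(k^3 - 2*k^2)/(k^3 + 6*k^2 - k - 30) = k^2/(k^2 + 8*k + 15)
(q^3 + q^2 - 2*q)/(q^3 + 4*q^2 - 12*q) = (q^2 + q - 2)/(q^2 + 4*q - 12)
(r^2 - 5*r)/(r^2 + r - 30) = r/(r + 6)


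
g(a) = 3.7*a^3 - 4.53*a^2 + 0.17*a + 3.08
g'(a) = 11.1*a^2 - 9.06*a + 0.17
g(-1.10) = -7.51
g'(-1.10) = 23.57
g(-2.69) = -102.18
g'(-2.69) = 104.86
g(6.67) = 900.62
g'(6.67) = 433.57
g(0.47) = 2.54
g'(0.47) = -1.64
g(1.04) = 2.52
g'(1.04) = 2.75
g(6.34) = 764.98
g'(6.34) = 388.90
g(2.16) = 19.60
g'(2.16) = 32.39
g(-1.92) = -40.13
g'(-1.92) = 58.48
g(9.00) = 2334.98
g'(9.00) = 817.73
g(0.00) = 3.08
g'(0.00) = 0.17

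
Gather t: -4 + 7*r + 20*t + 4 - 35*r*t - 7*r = t*(20 - 35*r)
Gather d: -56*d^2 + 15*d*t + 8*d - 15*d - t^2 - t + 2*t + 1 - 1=-56*d^2 + d*(15*t - 7) - t^2 + t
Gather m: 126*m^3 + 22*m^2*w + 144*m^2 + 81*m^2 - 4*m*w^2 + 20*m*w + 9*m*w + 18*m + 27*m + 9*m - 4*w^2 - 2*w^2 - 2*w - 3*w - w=126*m^3 + m^2*(22*w + 225) + m*(-4*w^2 + 29*w + 54) - 6*w^2 - 6*w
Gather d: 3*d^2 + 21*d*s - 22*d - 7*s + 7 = 3*d^2 + d*(21*s - 22) - 7*s + 7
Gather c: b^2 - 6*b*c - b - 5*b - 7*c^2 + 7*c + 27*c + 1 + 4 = b^2 - 6*b - 7*c^2 + c*(34 - 6*b) + 5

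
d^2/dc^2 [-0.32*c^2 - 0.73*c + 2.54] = -0.640000000000000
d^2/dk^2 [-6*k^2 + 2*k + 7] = -12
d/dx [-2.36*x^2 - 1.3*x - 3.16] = -4.72*x - 1.3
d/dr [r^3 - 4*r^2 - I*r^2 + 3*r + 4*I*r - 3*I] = 3*r^2 - 8*r - 2*I*r + 3 + 4*I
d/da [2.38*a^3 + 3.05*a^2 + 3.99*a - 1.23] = 7.14*a^2 + 6.1*a + 3.99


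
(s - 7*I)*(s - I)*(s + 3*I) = s^3 - 5*I*s^2 + 17*s - 21*I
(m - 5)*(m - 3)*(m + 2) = m^3 - 6*m^2 - m + 30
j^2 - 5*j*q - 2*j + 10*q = (j - 2)*(j - 5*q)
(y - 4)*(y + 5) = y^2 + y - 20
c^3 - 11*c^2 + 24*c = c*(c - 8)*(c - 3)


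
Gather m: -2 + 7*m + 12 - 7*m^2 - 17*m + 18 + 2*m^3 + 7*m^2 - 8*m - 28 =2*m^3 - 18*m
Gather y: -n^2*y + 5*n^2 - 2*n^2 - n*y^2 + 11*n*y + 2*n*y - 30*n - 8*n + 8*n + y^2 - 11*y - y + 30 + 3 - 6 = 3*n^2 - 30*n + y^2*(1 - n) + y*(-n^2 + 13*n - 12) + 27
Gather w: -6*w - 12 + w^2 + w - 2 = w^2 - 5*w - 14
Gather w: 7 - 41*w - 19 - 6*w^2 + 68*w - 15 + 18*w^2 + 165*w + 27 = 12*w^2 + 192*w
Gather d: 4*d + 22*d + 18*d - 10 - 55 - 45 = 44*d - 110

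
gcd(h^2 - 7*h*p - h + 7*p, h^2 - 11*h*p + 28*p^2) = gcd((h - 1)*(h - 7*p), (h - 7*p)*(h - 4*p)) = -h + 7*p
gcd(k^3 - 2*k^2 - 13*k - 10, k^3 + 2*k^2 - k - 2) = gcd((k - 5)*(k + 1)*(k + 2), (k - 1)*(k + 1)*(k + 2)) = k^2 + 3*k + 2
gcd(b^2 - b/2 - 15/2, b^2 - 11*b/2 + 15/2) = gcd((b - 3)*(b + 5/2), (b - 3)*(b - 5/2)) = b - 3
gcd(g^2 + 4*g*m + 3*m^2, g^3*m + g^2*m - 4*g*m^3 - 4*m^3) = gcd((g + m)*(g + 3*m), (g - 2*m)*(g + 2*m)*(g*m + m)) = 1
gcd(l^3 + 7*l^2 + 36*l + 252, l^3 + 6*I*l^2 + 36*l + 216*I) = l^2 + 36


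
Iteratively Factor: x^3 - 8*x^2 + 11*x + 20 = (x + 1)*(x^2 - 9*x + 20) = (x - 4)*(x + 1)*(x - 5)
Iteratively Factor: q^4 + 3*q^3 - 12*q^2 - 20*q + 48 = (q - 2)*(q^3 + 5*q^2 - 2*q - 24) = (q - 2)*(q + 3)*(q^2 + 2*q - 8) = (q - 2)^2*(q + 3)*(q + 4)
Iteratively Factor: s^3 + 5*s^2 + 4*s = (s + 4)*(s^2 + s) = (s + 1)*(s + 4)*(s)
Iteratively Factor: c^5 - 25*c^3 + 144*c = (c + 3)*(c^4 - 3*c^3 - 16*c^2 + 48*c) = (c - 3)*(c + 3)*(c^3 - 16*c) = (c - 3)*(c + 3)*(c + 4)*(c^2 - 4*c) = c*(c - 3)*(c + 3)*(c + 4)*(c - 4)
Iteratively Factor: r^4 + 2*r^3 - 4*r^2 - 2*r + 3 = (r + 1)*(r^3 + r^2 - 5*r + 3) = (r - 1)*(r + 1)*(r^2 + 2*r - 3) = (r - 1)*(r + 1)*(r + 3)*(r - 1)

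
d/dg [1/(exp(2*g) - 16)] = -2*exp(2*g)/(exp(2*g) - 16)^2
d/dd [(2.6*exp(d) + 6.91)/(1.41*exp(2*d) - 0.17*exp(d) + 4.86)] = (-3.666*exp(2*d) - 19.4862*exp(d) + 13.8107)*exp(d)/(1.9881*exp(4*d) - 0.4794*exp(3*d) + 13.7341*exp(2*d) - 1.6524*exp(d) + 23.6196)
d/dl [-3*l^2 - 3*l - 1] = -6*l - 3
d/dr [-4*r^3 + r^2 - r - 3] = -12*r^2 + 2*r - 1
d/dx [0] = 0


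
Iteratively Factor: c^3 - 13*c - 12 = (c - 4)*(c^2 + 4*c + 3) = (c - 4)*(c + 1)*(c + 3)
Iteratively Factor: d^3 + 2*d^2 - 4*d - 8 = (d + 2)*(d^2 - 4) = (d + 2)^2*(d - 2)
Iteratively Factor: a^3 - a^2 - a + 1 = (a - 1)*(a^2 - 1) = (a - 1)^2*(a + 1)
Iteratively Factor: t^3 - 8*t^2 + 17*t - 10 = (t - 5)*(t^2 - 3*t + 2) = (t - 5)*(t - 2)*(t - 1)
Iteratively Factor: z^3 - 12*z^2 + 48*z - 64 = (z - 4)*(z^2 - 8*z + 16) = (z - 4)^2*(z - 4)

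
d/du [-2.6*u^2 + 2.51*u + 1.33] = 2.51 - 5.2*u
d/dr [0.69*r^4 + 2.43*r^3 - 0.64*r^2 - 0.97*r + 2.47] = 2.76*r^3 + 7.29*r^2 - 1.28*r - 0.97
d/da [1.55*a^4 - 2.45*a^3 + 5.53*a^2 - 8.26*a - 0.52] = 6.2*a^3 - 7.35*a^2 + 11.06*a - 8.26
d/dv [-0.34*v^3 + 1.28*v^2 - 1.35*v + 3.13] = -1.02*v^2 + 2.56*v - 1.35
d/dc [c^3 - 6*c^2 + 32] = 3*c*(c - 4)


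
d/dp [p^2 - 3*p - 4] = 2*p - 3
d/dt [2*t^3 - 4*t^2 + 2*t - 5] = 6*t^2 - 8*t + 2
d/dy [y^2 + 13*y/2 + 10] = 2*y + 13/2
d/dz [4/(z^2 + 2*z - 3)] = 8*(-z - 1)/(z^2 + 2*z - 3)^2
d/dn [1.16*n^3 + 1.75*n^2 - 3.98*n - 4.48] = 3.48*n^2 + 3.5*n - 3.98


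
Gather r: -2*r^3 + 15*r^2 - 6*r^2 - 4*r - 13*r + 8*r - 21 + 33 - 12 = -2*r^3 + 9*r^2 - 9*r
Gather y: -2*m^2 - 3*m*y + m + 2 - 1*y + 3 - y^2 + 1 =-2*m^2 + m - y^2 + y*(-3*m - 1) + 6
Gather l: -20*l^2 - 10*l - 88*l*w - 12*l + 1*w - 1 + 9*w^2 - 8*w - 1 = -20*l^2 + l*(-88*w - 22) + 9*w^2 - 7*w - 2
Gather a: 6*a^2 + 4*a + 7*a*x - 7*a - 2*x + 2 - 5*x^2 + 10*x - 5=6*a^2 + a*(7*x - 3) - 5*x^2 + 8*x - 3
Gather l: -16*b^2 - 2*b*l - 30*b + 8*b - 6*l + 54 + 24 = -16*b^2 - 22*b + l*(-2*b - 6) + 78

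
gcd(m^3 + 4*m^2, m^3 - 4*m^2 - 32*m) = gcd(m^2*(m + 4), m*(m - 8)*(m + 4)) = m^2 + 4*m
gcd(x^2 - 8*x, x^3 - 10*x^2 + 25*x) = x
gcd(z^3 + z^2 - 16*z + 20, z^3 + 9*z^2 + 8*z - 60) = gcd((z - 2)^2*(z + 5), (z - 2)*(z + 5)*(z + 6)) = z^2 + 3*z - 10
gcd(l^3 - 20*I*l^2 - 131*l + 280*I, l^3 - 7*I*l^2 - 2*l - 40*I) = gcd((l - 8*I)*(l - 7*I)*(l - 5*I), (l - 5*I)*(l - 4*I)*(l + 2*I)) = l - 5*I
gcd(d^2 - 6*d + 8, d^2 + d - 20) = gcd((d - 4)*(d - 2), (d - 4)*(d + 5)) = d - 4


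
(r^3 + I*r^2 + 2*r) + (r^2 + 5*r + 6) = r^3 + r^2 + I*r^2 + 7*r + 6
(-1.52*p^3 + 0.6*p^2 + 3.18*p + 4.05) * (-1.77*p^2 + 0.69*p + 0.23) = 2.6904*p^5 - 2.1108*p^4 - 5.5642*p^3 - 4.8363*p^2 + 3.5259*p + 0.9315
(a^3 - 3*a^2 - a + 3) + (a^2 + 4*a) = a^3 - 2*a^2 + 3*a + 3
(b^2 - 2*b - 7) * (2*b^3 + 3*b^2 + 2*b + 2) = 2*b^5 - b^4 - 18*b^3 - 23*b^2 - 18*b - 14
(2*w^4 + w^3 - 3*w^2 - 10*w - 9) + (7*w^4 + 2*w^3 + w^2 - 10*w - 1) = 9*w^4 + 3*w^3 - 2*w^2 - 20*w - 10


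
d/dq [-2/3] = 0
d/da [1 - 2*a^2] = -4*a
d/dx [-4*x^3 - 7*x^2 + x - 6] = -12*x^2 - 14*x + 1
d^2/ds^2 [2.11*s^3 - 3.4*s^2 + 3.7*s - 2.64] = 12.66*s - 6.8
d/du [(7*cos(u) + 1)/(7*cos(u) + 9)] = -56*sin(u)/(7*cos(u) + 9)^2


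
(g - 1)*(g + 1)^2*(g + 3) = g^4 + 4*g^3 + 2*g^2 - 4*g - 3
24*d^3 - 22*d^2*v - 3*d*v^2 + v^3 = (-6*d + v)*(-d + v)*(4*d + v)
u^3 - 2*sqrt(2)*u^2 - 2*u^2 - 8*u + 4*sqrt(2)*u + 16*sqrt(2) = (u - 4)*(u + 2)*(u - 2*sqrt(2))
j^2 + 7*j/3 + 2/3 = (j + 1/3)*(j + 2)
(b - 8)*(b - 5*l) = b^2 - 5*b*l - 8*b + 40*l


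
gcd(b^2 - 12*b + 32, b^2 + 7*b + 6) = 1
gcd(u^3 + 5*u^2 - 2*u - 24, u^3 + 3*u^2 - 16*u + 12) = u - 2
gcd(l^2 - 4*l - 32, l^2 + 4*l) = l + 4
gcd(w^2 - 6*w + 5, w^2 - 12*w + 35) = w - 5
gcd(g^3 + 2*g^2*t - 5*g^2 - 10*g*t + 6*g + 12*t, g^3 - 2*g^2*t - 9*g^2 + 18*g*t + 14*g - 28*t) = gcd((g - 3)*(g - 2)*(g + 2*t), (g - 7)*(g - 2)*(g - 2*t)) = g - 2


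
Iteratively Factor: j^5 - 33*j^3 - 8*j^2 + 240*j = (j + 4)*(j^4 - 4*j^3 - 17*j^2 + 60*j) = (j - 5)*(j + 4)*(j^3 + j^2 - 12*j) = (j - 5)*(j + 4)^2*(j^2 - 3*j) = (j - 5)*(j - 3)*(j + 4)^2*(j)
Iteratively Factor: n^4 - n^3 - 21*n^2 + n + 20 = (n + 4)*(n^3 - 5*n^2 - n + 5) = (n - 1)*(n + 4)*(n^2 - 4*n - 5) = (n - 1)*(n + 1)*(n + 4)*(n - 5)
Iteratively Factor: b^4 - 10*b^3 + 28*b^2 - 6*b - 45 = (b - 3)*(b^3 - 7*b^2 + 7*b + 15) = (b - 5)*(b - 3)*(b^2 - 2*b - 3) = (b - 5)*(b - 3)*(b + 1)*(b - 3)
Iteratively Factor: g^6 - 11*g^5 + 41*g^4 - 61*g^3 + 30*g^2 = (g - 2)*(g^5 - 9*g^4 + 23*g^3 - 15*g^2) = (g - 5)*(g - 2)*(g^4 - 4*g^3 + 3*g^2) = g*(g - 5)*(g - 2)*(g^3 - 4*g^2 + 3*g) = g^2*(g - 5)*(g - 2)*(g^2 - 4*g + 3) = g^2*(g - 5)*(g - 2)*(g - 1)*(g - 3)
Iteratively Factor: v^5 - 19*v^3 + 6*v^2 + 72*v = (v - 3)*(v^4 + 3*v^3 - 10*v^2 - 24*v) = (v - 3)*(v + 2)*(v^3 + v^2 - 12*v) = v*(v - 3)*(v + 2)*(v^2 + v - 12) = v*(v - 3)^2*(v + 2)*(v + 4)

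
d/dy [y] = 1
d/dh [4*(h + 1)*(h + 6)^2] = 4*(h + 6)*(3*h + 8)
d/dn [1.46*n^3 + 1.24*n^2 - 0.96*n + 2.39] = 4.38*n^2 + 2.48*n - 0.96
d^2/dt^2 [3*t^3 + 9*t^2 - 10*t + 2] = 18*t + 18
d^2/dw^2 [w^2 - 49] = 2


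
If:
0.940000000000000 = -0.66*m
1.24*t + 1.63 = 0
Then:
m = -1.42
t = -1.31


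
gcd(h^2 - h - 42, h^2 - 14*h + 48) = 1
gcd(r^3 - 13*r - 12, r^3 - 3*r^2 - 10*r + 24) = r^2 - r - 12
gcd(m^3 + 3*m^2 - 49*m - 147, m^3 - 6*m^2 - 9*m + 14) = m - 7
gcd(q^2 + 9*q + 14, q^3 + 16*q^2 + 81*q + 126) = q + 7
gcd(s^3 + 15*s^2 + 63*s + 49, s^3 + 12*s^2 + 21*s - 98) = s^2 + 14*s + 49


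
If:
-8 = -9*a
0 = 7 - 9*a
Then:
No Solution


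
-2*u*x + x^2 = x*(-2*u + x)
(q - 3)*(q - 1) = q^2 - 4*q + 3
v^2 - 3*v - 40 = (v - 8)*(v + 5)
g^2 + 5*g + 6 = (g + 2)*(g + 3)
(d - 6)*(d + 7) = d^2 + d - 42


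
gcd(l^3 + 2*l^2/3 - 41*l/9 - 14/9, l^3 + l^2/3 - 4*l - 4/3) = l^2 - 5*l/3 - 2/3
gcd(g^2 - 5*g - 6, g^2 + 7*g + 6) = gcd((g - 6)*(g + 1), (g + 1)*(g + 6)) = g + 1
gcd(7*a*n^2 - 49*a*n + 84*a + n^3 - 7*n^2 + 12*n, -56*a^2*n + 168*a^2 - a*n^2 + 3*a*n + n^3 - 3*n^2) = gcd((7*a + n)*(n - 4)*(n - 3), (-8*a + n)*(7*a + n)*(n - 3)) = 7*a*n - 21*a + n^2 - 3*n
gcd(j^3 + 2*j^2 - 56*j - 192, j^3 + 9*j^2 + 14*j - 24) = j^2 + 10*j + 24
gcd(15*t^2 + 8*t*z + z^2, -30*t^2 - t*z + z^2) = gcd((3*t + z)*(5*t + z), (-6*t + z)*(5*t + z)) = 5*t + z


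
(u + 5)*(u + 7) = u^2 + 12*u + 35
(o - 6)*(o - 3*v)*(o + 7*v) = o^3 + 4*o^2*v - 6*o^2 - 21*o*v^2 - 24*o*v + 126*v^2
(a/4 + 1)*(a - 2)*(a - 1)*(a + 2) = a^4/4 + 3*a^3/4 - 2*a^2 - 3*a + 4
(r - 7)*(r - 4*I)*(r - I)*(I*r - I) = I*r^4 + 5*r^3 - 8*I*r^3 - 40*r^2 + 3*I*r^2 + 35*r + 32*I*r - 28*I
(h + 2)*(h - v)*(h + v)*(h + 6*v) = h^4 + 6*h^3*v + 2*h^3 - h^2*v^2 + 12*h^2*v - 6*h*v^3 - 2*h*v^2 - 12*v^3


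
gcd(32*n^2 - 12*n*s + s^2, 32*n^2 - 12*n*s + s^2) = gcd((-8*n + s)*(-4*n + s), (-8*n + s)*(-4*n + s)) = 32*n^2 - 12*n*s + s^2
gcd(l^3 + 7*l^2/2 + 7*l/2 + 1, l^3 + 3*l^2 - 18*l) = 1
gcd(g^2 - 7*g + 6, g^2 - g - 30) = g - 6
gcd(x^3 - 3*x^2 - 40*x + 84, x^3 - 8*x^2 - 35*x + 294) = x^2 - x - 42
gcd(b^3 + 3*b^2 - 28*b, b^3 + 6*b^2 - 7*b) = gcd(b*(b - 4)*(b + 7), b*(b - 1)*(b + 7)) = b^2 + 7*b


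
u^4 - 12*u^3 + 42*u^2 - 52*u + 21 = (u - 7)*(u - 3)*(u - 1)^2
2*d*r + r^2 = r*(2*d + r)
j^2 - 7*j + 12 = (j - 4)*(j - 3)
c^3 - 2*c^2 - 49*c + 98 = (c - 7)*(c - 2)*(c + 7)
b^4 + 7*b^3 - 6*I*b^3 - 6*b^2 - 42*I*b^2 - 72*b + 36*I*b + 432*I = (b - 3)*(b + 4)*(b + 6)*(b - 6*I)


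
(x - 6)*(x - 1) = x^2 - 7*x + 6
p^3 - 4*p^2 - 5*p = p*(p - 5)*(p + 1)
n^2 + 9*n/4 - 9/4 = (n - 3/4)*(n + 3)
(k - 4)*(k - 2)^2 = k^3 - 8*k^2 + 20*k - 16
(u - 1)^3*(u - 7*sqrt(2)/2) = u^4 - 7*sqrt(2)*u^3/2 - 3*u^3 + 3*u^2 + 21*sqrt(2)*u^2/2 - 21*sqrt(2)*u/2 - u + 7*sqrt(2)/2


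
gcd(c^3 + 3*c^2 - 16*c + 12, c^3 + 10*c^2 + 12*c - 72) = c^2 + 4*c - 12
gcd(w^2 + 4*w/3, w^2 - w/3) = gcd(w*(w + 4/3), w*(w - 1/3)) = w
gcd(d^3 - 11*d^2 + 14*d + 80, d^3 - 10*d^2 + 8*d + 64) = d^2 - 6*d - 16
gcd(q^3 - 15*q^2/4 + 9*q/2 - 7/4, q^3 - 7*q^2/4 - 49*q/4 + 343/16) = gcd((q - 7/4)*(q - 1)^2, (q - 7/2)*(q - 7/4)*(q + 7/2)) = q - 7/4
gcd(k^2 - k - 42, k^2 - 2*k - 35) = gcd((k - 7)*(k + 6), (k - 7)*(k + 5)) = k - 7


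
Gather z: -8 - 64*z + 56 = 48 - 64*z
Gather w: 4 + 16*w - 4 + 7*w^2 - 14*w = 7*w^2 + 2*w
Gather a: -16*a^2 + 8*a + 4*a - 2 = -16*a^2 + 12*a - 2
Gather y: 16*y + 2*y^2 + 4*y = 2*y^2 + 20*y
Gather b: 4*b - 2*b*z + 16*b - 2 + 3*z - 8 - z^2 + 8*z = b*(20 - 2*z) - z^2 + 11*z - 10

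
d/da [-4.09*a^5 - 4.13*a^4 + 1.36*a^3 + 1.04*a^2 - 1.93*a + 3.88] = -20.45*a^4 - 16.52*a^3 + 4.08*a^2 + 2.08*a - 1.93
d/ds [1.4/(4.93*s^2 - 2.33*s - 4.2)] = (3.262 - 13.804*s)/(-4.93*s^2 + 2.33*s + 4.2)^2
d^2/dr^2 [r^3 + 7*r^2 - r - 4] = 6*r + 14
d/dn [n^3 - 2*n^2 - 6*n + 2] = 3*n^2 - 4*n - 6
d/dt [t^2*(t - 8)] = t*(3*t - 16)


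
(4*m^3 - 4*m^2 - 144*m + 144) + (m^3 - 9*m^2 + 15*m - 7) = 5*m^3 - 13*m^2 - 129*m + 137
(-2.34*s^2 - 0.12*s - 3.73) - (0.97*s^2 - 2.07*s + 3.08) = -3.31*s^2 + 1.95*s - 6.81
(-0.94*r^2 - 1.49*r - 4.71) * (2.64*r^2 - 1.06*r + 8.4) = -2.4816*r^4 - 2.9372*r^3 - 18.751*r^2 - 7.5234*r - 39.564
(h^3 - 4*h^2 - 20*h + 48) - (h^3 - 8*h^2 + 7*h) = 4*h^2 - 27*h + 48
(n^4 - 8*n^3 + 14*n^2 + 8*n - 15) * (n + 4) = n^5 - 4*n^4 - 18*n^3 + 64*n^2 + 17*n - 60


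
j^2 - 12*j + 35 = (j - 7)*(j - 5)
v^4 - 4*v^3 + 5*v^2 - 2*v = v*(v - 2)*(v - 1)^2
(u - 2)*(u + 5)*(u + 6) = u^3 + 9*u^2 + 8*u - 60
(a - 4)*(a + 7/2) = a^2 - a/2 - 14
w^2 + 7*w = w*(w + 7)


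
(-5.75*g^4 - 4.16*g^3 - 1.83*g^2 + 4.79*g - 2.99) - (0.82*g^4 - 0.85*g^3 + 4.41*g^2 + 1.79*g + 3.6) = -6.57*g^4 - 3.31*g^3 - 6.24*g^2 + 3.0*g - 6.59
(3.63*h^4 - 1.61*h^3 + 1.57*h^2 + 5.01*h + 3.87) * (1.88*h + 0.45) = 6.8244*h^5 - 1.3933*h^4 + 2.2271*h^3 + 10.1253*h^2 + 9.5301*h + 1.7415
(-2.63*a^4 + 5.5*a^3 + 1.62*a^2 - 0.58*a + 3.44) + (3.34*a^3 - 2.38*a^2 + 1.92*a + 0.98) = -2.63*a^4 + 8.84*a^3 - 0.76*a^2 + 1.34*a + 4.42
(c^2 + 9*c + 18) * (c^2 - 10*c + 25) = c^4 - c^3 - 47*c^2 + 45*c + 450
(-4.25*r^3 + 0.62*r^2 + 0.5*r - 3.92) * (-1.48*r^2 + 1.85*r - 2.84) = 6.29*r^5 - 8.7801*r^4 + 12.477*r^3 + 4.9658*r^2 - 8.672*r + 11.1328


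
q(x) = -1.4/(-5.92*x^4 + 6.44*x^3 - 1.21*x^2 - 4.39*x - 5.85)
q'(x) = -1.4*(23.68*x^3 - 19.32*x^2 + 2.42*x + 4.39)/(-5.92*x^4 + 6.44*x^3 - 1.21*x^2 - 4.39*x - 5.85)^2 = (-33.152*x^3 + 27.048*x^2 - 3.388*x - 6.146)/(5.92*x^4 - 6.44*x^3 + 1.21*x^2 + 4.39*x + 5.85)^2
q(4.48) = 0.00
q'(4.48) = -0.00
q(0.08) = 0.23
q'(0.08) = -0.16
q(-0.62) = 0.23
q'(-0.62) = 0.40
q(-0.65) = 0.22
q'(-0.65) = 0.41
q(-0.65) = 0.22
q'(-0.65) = 0.41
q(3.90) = 0.00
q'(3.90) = -0.00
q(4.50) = 0.00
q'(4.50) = -0.00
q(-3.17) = 0.00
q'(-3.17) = 0.00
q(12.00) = 0.00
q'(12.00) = -0.00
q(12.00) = 0.00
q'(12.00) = -0.00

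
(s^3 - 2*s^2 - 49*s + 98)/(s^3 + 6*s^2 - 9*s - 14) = (s - 7)/(s + 1)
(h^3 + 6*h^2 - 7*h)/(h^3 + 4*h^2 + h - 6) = h*(h + 7)/(h^2 + 5*h + 6)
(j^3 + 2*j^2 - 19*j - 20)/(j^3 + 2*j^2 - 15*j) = (j^2 - 3*j - 4)/(j*(j - 3))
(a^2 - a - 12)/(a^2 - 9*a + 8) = (a^2 - a - 12)/(a^2 - 9*a + 8)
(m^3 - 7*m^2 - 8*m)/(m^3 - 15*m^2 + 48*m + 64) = m/(m - 8)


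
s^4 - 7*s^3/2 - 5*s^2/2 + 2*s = s*(s - 4)*(s - 1/2)*(s + 1)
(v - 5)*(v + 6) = v^2 + v - 30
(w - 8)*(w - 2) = w^2 - 10*w + 16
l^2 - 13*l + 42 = (l - 7)*(l - 6)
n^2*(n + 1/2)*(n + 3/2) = n^4 + 2*n^3 + 3*n^2/4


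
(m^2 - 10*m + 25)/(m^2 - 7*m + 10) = (m - 5)/(m - 2)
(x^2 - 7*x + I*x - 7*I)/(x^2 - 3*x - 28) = (x + I)/(x + 4)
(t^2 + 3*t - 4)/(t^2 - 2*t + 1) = (t + 4)/(t - 1)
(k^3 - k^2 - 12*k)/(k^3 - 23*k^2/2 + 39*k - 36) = 2*k*(k + 3)/(2*k^2 - 15*k + 18)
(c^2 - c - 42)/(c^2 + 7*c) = (c^2 - c - 42)/(c*(c + 7))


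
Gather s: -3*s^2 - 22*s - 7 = -3*s^2 - 22*s - 7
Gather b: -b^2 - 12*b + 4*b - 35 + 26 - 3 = -b^2 - 8*b - 12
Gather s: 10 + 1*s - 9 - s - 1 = 0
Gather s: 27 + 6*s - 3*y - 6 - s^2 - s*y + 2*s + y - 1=-s^2 + s*(8 - y) - 2*y + 20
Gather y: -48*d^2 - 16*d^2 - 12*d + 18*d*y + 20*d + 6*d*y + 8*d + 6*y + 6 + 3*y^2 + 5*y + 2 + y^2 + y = -64*d^2 + 16*d + 4*y^2 + y*(24*d + 12) + 8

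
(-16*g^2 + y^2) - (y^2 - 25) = 25 - 16*g^2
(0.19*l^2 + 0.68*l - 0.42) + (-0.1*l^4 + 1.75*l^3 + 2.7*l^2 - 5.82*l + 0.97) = -0.1*l^4 + 1.75*l^3 + 2.89*l^2 - 5.14*l + 0.55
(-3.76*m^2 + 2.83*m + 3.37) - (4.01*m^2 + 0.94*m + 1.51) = -7.77*m^2 + 1.89*m + 1.86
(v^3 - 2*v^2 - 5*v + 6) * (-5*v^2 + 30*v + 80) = -5*v^5 + 40*v^4 + 45*v^3 - 340*v^2 - 220*v + 480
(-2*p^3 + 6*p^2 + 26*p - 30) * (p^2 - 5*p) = -2*p^5 + 16*p^4 - 4*p^3 - 160*p^2 + 150*p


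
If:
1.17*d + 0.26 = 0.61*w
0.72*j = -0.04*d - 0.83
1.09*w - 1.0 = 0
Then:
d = 0.26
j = -1.17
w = 0.92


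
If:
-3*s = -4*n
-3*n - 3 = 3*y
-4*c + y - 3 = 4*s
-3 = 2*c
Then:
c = -3/2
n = 6/19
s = 8/19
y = -25/19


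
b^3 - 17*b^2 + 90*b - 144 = (b - 8)*(b - 6)*(b - 3)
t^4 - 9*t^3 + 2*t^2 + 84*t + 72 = (t - 6)^2*(t + 1)*(t + 2)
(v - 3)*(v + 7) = v^2 + 4*v - 21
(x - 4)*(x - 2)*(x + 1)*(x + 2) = x^4 - 3*x^3 - 8*x^2 + 12*x + 16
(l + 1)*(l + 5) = l^2 + 6*l + 5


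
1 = 1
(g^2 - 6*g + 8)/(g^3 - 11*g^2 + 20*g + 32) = (g - 2)/(g^2 - 7*g - 8)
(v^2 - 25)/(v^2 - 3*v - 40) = (v - 5)/(v - 8)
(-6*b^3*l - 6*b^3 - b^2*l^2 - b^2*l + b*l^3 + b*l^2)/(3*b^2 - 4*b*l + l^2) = b*(-2*b*l - 2*b - l^2 - l)/(b - l)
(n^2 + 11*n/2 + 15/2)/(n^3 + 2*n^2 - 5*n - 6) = (n + 5/2)/(n^2 - n - 2)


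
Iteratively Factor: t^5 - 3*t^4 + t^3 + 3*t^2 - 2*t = (t)*(t^4 - 3*t^3 + t^2 + 3*t - 2) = t*(t - 2)*(t^3 - t^2 - t + 1) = t*(t - 2)*(t + 1)*(t^2 - 2*t + 1) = t*(t - 2)*(t - 1)*(t + 1)*(t - 1)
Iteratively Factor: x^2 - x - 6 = (x + 2)*(x - 3)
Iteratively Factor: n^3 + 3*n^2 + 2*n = (n + 1)*(n^2 + 2*n) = (n + 1)*(n + 2)*(n)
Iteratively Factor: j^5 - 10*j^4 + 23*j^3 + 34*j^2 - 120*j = (j - 3)*(j^4 - 7*j^3 + 2*j^2 + 40*j) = (j - 3)*(j + 2)*(j^3 - 9*j^2 + 20*j) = (j - 4)*(j - 3)*(j + 2)*(j^2 - 5*j) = j*(j - 4)*(j - 3)*(j + 2)*(j - 5)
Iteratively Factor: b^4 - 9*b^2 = (b - 3)*(b^3 + 3*b^2) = (b - 3)*(b + 3)*(b^2) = b*(b - 3)*(b + 3)*(b)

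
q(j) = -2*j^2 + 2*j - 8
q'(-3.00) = 14.00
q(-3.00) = -32.00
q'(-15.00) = 62.00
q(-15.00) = -488.00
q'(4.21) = -14.84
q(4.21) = -35.03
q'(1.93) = -5.72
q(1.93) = -11.59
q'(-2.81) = 13.24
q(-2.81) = -29.41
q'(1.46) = -3.84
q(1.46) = -9.34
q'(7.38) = -27.52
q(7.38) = -102.17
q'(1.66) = -4.64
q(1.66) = -10.19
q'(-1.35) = 7.40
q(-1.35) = -14.34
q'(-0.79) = 5.16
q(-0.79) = -10.83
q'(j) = 2 - 4*j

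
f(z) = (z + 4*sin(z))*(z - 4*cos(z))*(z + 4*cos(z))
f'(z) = (1 - 4*sin(z))*(z + 4*sin(z))*(z - 4*cos(z)) + (z + 4*sin(z))*(z + 4*cos(z))*(4*sin(z) + 1) + (z - 4*cos(z))*(z + 4*cos(z))*(4*cos(z) + 1)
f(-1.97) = -8.28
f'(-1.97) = -43.34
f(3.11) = -20.43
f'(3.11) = 35.78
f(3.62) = 0.88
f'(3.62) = 34.87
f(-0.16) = 12.41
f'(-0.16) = -72.78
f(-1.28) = -1.65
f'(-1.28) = 58.71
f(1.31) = 3.38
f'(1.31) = 56.14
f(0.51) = -29.37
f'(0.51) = -17.48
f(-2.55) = 21.62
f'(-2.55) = -35.95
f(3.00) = -23.82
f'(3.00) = 25.23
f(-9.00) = -721.09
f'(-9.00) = -115.36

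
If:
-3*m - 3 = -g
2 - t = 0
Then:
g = 3*m + 3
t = 2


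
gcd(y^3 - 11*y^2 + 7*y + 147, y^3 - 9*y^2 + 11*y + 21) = y - 7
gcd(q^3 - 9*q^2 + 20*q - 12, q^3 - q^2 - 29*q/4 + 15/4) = 1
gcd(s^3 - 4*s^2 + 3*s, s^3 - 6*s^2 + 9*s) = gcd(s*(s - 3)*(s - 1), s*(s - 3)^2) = s^2 - 3*s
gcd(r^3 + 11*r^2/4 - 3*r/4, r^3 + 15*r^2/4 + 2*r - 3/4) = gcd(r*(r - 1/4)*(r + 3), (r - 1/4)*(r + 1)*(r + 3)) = r^2 + 11*r/4 - 3/4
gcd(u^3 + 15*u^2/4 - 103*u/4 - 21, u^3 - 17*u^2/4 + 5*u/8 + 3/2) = u - 4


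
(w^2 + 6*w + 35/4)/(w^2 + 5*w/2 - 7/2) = (w + 5/2)/(w - 1)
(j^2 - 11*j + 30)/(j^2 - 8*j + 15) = (j - 6)/(j - 3)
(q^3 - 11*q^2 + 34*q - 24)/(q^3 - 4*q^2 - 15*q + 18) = (q - 4)/(q + 3)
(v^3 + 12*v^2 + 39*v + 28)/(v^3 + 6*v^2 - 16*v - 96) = (v^2 + 8*v + 7)/(v^2 + 2*v - 24)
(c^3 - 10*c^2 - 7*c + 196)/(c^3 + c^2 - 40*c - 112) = (c - 7)/(c + 4)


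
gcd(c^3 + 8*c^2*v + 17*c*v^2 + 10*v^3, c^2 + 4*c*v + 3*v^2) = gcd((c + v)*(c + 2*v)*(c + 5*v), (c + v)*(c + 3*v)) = c + v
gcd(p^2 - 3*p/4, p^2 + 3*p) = p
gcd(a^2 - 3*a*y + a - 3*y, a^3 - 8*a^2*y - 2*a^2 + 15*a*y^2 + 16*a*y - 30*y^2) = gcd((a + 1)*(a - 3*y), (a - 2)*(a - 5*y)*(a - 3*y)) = -a + 3*y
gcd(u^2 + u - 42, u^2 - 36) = u - 6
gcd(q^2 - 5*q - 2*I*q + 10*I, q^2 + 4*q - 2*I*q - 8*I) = q - 2*I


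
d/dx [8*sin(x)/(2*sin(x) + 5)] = 40*cos(x)/(2*sin(x) + 5)^2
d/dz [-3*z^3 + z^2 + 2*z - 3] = -9*z^2 + 2*z + 2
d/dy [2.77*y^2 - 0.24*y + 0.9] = 5.54*y - 0.24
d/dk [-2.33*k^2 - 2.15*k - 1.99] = -4.66*k - 2.15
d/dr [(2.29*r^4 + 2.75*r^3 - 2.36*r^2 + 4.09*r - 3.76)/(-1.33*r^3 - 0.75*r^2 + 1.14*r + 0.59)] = (-3.0457*r^6 - 3.435*r^5 + 2.6305*r^4 + 22.5538*r^3 - 9.7578*r^2 - 8.4248*r + 6.6995)/(1.7689*r^6 + 1.995*r^5 - 2.4699*r^4 - 3.2794*r^3 + 0.4146*r^2 + 1.3452*r + 0.3481)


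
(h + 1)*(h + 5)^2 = h^3 + 11*h^2 + 35*h + 25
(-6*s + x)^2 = 36*s^2 - 12*s*x + x^2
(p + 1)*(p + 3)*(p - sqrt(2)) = p^3 - sqrt(2)*p^2 + 4*p^2 - 4*sqrt(2)*p + 3*p - 3*sqrt(2)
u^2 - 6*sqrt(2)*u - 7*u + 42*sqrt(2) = (u - 7)*(u - 6*sqrt(2))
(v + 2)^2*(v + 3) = v^3 + 7*v^2 + 16*v + 12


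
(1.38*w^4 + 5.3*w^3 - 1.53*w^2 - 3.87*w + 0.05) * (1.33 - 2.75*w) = -3.795*w^5 - 12.7396*w^4 + 11.2565*w^3 + 8.6076*w^2 - 5.2846*w + 0.0665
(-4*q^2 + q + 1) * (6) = -24*q^2 + 6*q + 6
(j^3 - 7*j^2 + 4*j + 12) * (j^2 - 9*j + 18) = j^5 - 16*j^4 + 85*j^3 - 150*j^2 - 36*j + 216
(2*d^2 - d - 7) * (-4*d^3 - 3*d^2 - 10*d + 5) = -8*d^5 - 2*d^4 + 11*d^3 + 41*d^2 + 65*d - 35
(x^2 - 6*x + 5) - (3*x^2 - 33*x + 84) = -2*x^2 + 27*x - 79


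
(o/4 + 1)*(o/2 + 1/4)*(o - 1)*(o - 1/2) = o^4/8 + 3*o^3/8 - 17*o^2/32 - 3*o/32 + 1/8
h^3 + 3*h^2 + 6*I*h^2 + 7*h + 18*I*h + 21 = (h + 3)*(h - I)*(h + 7*I)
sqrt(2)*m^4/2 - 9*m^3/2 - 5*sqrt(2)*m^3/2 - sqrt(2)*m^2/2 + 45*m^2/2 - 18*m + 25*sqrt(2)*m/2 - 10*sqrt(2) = (m - 4)*(m - 1)*(m - 5*sqrt(2))*(sqrt(2)*m/2 + 1/2)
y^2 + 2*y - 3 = (y - 1)*(y + 3)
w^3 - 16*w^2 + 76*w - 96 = (w - 8)*(w - 6)*(w - 2)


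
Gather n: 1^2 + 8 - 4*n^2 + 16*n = -4*n^2 + 16*n + 9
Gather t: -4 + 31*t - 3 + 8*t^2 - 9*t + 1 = 8*t^2 + 22*t - 6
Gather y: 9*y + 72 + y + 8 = 10*y + 80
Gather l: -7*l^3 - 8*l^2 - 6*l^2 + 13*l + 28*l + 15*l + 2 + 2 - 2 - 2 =-7*l^3 - 14*l^2 + 56*l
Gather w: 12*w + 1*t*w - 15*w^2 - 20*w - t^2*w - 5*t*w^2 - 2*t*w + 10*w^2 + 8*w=w^2*(-5*t - 5) + w*(-t^2 - t)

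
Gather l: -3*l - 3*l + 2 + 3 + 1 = 6 - 6*l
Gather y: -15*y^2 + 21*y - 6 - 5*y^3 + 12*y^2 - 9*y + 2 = -5*y^3 - 3*y^2 + 12*y - 4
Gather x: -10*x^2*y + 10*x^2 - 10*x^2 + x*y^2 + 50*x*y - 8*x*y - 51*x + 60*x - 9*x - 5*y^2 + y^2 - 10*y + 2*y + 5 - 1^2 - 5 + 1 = -10*x^2*y + x*(y^2 + 42*y) - 4*y^2 - 8*y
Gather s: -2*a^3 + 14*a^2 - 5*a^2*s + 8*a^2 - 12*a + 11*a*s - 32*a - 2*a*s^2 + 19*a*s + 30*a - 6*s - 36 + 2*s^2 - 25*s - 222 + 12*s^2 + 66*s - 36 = -2*a^3 + 22*a^2 - 14*a + s^2*(14 - 2*a) + s*(-5*a^2 + 30*a + 35) - 294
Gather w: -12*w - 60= -12*w - 60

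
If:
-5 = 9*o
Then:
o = -5/9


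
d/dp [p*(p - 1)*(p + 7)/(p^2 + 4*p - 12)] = (p^4 + 8*p^3 - 5*p^2 - 144*p + 84)/(p^4 + 8*p^3 - 8*p^2 - 96*p + 144)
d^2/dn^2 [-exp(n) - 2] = -exp(n)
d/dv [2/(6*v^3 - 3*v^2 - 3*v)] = 2*(-6*v^2 + 2*v + 1)/(3*v^2*(-2*v^2 + v + 1)^2)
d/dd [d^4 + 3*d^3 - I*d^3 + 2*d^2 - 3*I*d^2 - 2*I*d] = 4*d^3 + d^2*(9 - 3*I) + d*(4 - 6*I) - 2*I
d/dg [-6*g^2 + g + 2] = 1 - 12*g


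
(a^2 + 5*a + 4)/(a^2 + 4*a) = (a + 1)/a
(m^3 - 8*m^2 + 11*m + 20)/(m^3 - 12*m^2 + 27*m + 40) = (m - 4)/(m - 8)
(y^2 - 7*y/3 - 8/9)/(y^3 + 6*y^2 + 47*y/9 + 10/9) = (3*y - 8)/(3*y^2 + 17*y + 10)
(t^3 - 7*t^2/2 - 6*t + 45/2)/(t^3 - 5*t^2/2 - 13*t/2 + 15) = (t - 3)/(t - 2)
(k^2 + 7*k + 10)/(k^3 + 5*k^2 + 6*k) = (k + 5)/(k*(k + 3))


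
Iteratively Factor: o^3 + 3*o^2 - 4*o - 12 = (o + 2)*(o^2 + o - 6) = (o - 2)*(o + 2)*(o + 3)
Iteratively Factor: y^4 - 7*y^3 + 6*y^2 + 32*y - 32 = (y - 4)*(y^3 - 3*y^2 - 6*y + 8) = (y - 4)*(y - 1)*(y^2 - 2*y - 8) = (y - 4)*(y - 1)*(y + 2)*(y - 4)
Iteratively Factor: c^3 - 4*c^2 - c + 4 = (c - 1)*(c^2 - 3*c - 4) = (c - 4)*(c - 1)*(c + 1)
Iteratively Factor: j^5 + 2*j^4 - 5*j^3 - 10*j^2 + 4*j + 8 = (j + 2)*(j^4 - 5*j^2 + 4) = (j - 2)*(j + 2)*(j^3 + 2*j^2 - j - 2) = (j - 2)*(j + 1)*(j + 2)*(j^2 + j - 2) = (j - 2)*(j - 1)*(j + 1)*(j + 2)*(j + 2)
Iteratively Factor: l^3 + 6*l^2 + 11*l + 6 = (l + 2)*(l^2 + 4*l + 3) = (l + 2)*(l + 3)*(l + 1)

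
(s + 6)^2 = s^2 + 12*s + 36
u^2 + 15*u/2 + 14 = (u + 7/2)*(u + 4)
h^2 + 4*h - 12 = (h - 2)*(h + 6)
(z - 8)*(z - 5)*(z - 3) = z^3 - 16*z^2 + 79*z - 120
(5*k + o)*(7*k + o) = 35*k^2 + 12*k*o + o^2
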